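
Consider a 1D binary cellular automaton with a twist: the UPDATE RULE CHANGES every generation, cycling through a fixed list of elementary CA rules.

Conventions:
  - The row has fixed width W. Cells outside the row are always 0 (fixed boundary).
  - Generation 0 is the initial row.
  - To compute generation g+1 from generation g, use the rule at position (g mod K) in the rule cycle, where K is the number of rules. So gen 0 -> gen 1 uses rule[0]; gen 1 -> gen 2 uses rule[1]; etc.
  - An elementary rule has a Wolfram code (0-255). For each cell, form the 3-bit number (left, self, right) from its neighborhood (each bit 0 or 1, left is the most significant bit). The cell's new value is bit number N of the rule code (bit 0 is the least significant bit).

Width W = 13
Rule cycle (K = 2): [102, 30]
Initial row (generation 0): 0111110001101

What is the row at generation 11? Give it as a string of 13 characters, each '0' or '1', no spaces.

Answer: 0101100000000

Derivation:
Gen 0: 0111110001101
Gen 1 (rule 102): 1000010010111
Gen 2 (rule 30): 1100111110100
Gen 3 (rule 102): 0101000011100
Gen 4 (rule 30): 1101100110010
Gen 5 (rule 102): 0110101010110
Gen 6 (rule 30): 1100101010101
Gen 7 (rule 102): 0101111111111
Gen 8 (rule 30): 1101000000000
Gen 9 (rule 102): 0111000000000
Gen 10 (rule 30): 1100100000000
Gen 11 (rule 102): 0101100000000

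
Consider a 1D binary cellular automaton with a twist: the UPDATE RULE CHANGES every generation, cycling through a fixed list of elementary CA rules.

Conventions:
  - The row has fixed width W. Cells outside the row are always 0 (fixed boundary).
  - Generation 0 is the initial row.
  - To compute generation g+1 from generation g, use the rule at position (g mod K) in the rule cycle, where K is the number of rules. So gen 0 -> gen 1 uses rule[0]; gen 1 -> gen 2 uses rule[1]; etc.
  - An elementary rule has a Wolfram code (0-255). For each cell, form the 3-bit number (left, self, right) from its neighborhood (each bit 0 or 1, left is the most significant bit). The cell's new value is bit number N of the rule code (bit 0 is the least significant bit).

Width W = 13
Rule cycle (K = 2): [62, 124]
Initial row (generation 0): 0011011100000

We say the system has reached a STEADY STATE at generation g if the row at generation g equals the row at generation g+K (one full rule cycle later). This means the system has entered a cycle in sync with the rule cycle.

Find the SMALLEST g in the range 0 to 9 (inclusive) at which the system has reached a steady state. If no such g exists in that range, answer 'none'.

Answer: none

Derivation:
Gen 0: 0011011100000
Gen 1 (rule 62): 0110110010000
Gen 2 (rule 124): 0111111011000
Gen 3 (rule 62): 1100000110100
Gen 4 (rule 124): 1110000111110
Gen 5 (rule 62): 1001001100001
Gen 6 (rule 124): 1101101110001
Gen 7 (rule 62): 1011011001011
Gen 8 (rule 124): 1111111101111
Gen 9 (rule 62): 1000000011000
Gen 10 (rule 124): 1100000011100
Gen 11 (rule 62): 1010000110010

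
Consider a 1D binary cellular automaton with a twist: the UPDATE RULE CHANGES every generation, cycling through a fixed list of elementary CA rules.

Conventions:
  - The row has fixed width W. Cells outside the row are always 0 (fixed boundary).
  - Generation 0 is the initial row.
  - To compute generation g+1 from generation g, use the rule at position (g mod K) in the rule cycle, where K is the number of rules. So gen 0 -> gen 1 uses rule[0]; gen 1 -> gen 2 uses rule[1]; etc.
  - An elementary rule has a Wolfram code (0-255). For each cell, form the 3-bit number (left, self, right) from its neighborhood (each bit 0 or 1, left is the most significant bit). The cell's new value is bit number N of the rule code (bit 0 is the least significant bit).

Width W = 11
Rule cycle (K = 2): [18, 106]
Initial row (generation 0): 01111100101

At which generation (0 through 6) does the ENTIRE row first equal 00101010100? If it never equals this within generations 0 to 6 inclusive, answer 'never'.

Gen 0: 01111100101
Gen 1 (rule 18): 10000011000
Gen 2 (rule 106): 00000111000
Gen 3 (rule 18): 00001000100
Gen 4 (rule 106): 00010001000
Gen 5 (rule 18): 00101010100
Gen 6 (rule 106): 01010101000

Answer: 5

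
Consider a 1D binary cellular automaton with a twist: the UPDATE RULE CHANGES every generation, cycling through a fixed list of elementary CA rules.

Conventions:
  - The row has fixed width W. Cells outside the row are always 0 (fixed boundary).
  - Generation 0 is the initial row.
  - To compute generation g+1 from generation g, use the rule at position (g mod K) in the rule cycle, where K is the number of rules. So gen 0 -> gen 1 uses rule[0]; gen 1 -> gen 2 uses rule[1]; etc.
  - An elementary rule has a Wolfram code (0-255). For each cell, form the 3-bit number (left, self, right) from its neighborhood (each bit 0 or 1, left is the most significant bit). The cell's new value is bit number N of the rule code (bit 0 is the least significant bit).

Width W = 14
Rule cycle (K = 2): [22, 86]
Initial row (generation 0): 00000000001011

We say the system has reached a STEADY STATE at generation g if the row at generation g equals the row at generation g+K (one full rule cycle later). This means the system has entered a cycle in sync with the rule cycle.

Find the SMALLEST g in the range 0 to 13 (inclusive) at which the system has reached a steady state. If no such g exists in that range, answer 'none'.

Gen 0: 00000000001011
Gen 1 (rule 22): 00000000011000
Gen 2 (rule 86): 00000000101100
Gen 3 (rule 22): 00000001100010
Gen 4 (rule 86): 00000010110111
Gen 5 (rule 22): 00000110000000
Gen 6 (rule 86): 00001011000000
Gen 7 (rule 22): 00011000100000
Gen 8 (rule 86): 00101101110000
Gen 9 (rule 22): 01100000001000
Gen 10 (rule 86): 10110000011100
Gen 11 (rule 22): 10001000100010
Gen 12 (rule 86): 11011101110111
Gen 13 (rule 22): 00000000000000
Gen 14 (rule 86): 00000000000000
Gen 15 (rule 22): 00000000000000

Answer: 13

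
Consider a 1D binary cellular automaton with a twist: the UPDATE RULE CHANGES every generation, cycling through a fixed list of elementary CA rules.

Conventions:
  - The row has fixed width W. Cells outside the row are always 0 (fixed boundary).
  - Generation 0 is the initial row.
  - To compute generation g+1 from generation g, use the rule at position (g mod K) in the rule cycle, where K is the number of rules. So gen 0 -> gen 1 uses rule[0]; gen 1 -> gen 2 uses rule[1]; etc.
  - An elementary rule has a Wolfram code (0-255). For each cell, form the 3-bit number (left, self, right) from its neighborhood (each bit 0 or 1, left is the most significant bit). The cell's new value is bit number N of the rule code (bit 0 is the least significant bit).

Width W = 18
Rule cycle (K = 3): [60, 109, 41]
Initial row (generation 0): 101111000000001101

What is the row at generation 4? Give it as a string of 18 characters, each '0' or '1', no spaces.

Answer: 011111110100010100

Derivation:
Gen 0: 101111000000001101
Gen 1 (rule 60): 111000100000001011
Gen 2 (rule 109): 101010101111101111
Gen 3 (rule 41): 010101011000011000
Gen 4 (rule 60): 011111110100010100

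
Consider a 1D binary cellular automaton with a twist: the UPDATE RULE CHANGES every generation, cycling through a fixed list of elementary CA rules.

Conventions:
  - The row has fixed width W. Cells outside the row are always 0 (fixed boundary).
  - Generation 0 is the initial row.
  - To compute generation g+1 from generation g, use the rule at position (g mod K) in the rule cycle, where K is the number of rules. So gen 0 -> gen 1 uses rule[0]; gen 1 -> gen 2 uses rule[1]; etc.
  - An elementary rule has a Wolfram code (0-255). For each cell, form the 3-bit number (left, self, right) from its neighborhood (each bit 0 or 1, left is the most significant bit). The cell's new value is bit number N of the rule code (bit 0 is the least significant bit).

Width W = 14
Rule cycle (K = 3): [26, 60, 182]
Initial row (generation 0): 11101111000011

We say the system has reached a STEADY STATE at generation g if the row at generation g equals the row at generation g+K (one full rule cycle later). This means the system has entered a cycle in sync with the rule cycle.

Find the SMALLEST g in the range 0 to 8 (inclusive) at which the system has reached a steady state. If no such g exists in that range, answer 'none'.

Answer: none

Derivation:
Gen 0: 11101111000011
Gen 1 (rule 26): 10001000100110
Gen 2 (rule 60): 11001100110101
Gen 3 (rule 182): 00110011001111
Gen 4 (rule 26): 01101110111000
Gen 5 (rule 60): 01011001100100
Gen 6 (rule 182): 11100110011110
Gen 7 (rule 26): 10011101110001
Gen 8 (rule 60): 11010011001001
Gen 9 (rule 182): 00111100111111
Gen 10 (rule 26): 01100011100000
Gen 11 (rule 60): 01010010010000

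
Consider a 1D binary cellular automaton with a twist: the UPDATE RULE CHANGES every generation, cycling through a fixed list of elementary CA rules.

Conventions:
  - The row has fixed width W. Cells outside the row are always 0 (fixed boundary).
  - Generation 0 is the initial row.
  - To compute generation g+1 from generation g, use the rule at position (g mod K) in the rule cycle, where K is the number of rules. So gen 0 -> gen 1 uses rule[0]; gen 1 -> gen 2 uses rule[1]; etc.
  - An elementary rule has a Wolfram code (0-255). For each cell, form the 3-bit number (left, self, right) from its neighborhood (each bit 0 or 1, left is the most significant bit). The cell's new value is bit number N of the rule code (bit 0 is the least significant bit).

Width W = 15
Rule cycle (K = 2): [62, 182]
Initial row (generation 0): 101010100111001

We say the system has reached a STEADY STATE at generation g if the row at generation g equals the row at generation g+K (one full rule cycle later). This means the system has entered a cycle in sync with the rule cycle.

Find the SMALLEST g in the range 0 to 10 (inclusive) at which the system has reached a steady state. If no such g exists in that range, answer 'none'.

Answer: none

Derivation:
Gen 0: 101010100111001
Gen 1 (rule 62): 111111111100111
Gen 2 (rule 182): 011111111011010
Gen 3 (rule 62): 110000000110111
Gen 4 (rule 182): 001000001001010
Gen 5 (rule 62): 011100011111111
Gen 6 (rule 182): 101010101111110
Gen 7 (rule 62): 111111111000001
Gen 8 (rule 182): 011111110100011
Gen 9 (rule 62): 110000001110110
Gen 10 (rule 182): 001000010101001
Gen 11 (rule 62): 011100111111111
Gen 12 (rule 182): 101011011111110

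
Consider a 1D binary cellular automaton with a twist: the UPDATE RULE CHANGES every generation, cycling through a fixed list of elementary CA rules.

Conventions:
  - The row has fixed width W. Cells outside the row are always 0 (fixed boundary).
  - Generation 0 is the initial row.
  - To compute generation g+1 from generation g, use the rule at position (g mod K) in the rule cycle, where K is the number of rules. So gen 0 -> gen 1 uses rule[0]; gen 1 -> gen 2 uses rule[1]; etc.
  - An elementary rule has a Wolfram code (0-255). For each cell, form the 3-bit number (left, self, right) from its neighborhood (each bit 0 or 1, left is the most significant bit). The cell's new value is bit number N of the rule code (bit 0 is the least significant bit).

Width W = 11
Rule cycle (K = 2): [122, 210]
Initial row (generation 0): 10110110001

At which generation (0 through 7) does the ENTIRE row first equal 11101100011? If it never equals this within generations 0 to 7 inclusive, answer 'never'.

Gen 0: 10110110001
Gen 1 (rule 122): 01111111010
Gen 2 (rule 210): 10111111001
Gen 3 (rule 122): 01100001110
Gen 4 (rule 210): 10110010111
Gen 5 (rule 122): 01111101101
Gen 6 (rule 210): 10111100100
Gen 7 (rule 122): 01100111010

Answer: never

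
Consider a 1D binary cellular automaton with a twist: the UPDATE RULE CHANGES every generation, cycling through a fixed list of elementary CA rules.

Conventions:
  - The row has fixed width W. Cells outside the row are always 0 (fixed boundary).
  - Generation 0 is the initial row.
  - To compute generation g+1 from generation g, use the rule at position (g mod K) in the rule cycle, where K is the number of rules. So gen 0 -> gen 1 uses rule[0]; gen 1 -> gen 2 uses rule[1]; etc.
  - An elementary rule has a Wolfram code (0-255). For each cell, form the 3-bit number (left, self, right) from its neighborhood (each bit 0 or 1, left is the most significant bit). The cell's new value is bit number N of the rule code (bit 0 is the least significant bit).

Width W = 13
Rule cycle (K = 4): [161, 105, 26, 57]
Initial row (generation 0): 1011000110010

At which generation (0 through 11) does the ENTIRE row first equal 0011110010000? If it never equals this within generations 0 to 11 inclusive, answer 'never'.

Answer: never

Derivation:
Gen 0: 1011000110010
Gen 1 (rule 161): 0100010000000
Gen 2 (rule 105): 0001000111111
Gen 3 (rule 26): 0010101100000
Gen 4 (rule 57): 1001011011111
Gen 5 (rule 161): 0000100101110
Gen 6 (rule 105): 1110000011010
Gen 7 (rule 26): 1001000110001
Gen 8 (rule 57): 0100110101100
Gen 9 (rule 161): 0000001010001
Gen 10 (rule 105): 1111100100100
Gen 11 (rule 26): 1000011011010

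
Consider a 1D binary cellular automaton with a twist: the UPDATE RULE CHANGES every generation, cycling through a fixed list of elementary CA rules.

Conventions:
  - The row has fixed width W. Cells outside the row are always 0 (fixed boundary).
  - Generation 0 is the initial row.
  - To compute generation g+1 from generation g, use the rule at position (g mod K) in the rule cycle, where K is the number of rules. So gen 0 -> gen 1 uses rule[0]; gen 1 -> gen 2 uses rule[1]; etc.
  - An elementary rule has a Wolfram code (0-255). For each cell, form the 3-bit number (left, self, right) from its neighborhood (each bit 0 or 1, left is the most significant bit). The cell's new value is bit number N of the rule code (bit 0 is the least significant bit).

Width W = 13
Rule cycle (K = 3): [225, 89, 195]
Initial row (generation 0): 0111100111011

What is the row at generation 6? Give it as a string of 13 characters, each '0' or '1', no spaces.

Answer: 0010101100011

Derivation:
Gen 0: 0111100111011
Gen 1 (rule 225): 0011100011101
Gen 2 (rule 89): 1010111010100
Gen 3 (rule 195): 0000011000001
Gen 4 (rule 225): 1111001011100
Gen 5 (rule 89): 1001100010111
Gen 6 (rule 195): 0010101100011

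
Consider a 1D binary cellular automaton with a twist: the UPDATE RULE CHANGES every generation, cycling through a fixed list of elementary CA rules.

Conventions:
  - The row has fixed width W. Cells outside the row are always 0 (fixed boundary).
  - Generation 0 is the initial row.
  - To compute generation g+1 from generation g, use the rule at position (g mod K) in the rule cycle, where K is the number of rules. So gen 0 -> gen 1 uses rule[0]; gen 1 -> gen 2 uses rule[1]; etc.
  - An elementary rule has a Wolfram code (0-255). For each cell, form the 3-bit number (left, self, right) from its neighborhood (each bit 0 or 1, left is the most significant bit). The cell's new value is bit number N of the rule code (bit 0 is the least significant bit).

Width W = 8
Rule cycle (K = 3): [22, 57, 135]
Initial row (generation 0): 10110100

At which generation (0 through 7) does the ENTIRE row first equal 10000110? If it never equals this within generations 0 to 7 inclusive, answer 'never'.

Gen 0: 10110100
Gen 1 (rule 22): 10000110
Gen 2 (rule 57): 01110101
Gen 3 (rule 135): 10100101
Gen 4 (rule 22): 10111101
Gen 5 (rule 57): 01100010
Gen 6 (rule 135): 10001110
Gen 7 (rule 22): 11010001

Answer: 1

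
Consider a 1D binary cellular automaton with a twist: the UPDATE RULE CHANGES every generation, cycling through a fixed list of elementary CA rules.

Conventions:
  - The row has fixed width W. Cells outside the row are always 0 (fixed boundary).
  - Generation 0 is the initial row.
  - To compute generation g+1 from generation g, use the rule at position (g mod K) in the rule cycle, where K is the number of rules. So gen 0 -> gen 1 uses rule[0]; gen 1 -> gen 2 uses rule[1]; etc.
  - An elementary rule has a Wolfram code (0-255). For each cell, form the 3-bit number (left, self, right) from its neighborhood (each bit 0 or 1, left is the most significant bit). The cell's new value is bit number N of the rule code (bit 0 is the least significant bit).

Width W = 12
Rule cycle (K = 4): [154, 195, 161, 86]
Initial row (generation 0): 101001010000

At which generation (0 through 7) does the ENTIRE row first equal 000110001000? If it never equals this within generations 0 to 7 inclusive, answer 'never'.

Gen 0: 101001010000
Gen 1 (rule 154): 000110001000
Gen 2 (rule 195): 111010110011
Gen 3 (rule 161): 010101000000
Gen 4 (rule 86): 110101100000
Gen 5 (rule 154): 100001010000
Gen 6 (rule 195): 001110000111
Gen 7 (rule 161): 100100110010

Answer: 1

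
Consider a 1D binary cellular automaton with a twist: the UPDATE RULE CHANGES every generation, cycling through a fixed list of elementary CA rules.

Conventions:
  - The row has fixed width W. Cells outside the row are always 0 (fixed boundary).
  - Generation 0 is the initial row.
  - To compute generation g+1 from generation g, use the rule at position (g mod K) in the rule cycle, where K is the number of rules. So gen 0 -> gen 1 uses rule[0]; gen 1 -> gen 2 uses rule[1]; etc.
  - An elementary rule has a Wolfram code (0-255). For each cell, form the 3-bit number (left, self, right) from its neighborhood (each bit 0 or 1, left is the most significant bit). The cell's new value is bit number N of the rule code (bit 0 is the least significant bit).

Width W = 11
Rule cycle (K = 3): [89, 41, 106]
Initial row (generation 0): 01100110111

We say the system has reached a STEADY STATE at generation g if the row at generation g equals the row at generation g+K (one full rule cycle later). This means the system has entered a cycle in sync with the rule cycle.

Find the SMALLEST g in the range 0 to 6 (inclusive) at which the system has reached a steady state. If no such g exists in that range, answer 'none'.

Answer: 6

Derivation:
Gen 0: 01100110111
Gen 1 (rule 89): 01110110101
Gen 2 (rule 41): 01001101010
Gen 3 (rule 106): 10011110100
Gen 4 (rule 89): 01010010011
Gen 5 (rule 41): 00100000010
Gen 6 (rule 106): 01000000100
Gen 7 (rule 89): 00111110011
Gen 8 (rule 41): 10100000010
Gen 9 (rule 106): 01000000100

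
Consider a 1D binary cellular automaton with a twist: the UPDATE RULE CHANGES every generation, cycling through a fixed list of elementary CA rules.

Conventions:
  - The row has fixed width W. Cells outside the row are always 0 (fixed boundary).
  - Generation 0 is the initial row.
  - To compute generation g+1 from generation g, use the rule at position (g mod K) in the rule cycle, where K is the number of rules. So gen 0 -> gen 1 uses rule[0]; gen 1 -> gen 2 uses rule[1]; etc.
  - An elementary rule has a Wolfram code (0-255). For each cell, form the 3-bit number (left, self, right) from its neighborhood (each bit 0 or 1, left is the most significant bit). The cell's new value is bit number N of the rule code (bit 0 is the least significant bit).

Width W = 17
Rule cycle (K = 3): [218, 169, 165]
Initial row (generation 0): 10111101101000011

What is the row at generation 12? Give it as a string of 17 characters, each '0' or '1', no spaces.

Gen 0: 10111101101000011
Gen 1 (rule 218): 00111101100100111
Gen 2 (rule 169): 10111011000000110
Gen 3 (rule 165): 11010100011110000
Gen 4 (rule 218): 11000010111111000
Gen 5 (rule 169): 10011001111110011
Gen 6 (rule 165): 10000000111100000
Gen 7 (rule 218): 01000001111110000
Gen 8 (rule 169): 00011101111100111
Gen 9 (rule 165): 11001010111000010
Gen 10 (rule 218): 11110000111100101
Gen 11 (rule 169): 11100110111000010
Gen 12 (rule 165): 01000001010011010

Answer: 01000001010011010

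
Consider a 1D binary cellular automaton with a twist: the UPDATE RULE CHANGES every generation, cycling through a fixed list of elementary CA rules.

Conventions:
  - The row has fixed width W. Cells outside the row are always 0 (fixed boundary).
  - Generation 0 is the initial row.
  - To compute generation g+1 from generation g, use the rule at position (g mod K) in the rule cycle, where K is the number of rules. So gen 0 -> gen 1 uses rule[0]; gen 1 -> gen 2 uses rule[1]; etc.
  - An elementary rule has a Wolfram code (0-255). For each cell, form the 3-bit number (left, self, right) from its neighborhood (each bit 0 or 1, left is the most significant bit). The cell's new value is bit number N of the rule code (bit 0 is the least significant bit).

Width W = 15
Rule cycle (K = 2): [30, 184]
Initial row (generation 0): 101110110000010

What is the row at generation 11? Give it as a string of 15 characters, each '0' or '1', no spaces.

Gen 0: 101110110000010
Gen 1 (rule 30): 101000101000111
Gen 2 (rule 184): 010100010100110
Gen 3 (rule 30): 110110110111101
Gen 4 (rule 184): 101101101111010
Gen 5 (rule 30): 101001001000011
Gen 6 (rule 184): 010100100100010
Gen 7 (rule 30): 110111111110111
Gen 8 (rule 184): 101111111101110
Gen 9 (rule 30): 101000000001001
Gen 10 (rule 184): 010100000000100
Gen 11 (rule 30): 110110000001110

Answer: 110110000001110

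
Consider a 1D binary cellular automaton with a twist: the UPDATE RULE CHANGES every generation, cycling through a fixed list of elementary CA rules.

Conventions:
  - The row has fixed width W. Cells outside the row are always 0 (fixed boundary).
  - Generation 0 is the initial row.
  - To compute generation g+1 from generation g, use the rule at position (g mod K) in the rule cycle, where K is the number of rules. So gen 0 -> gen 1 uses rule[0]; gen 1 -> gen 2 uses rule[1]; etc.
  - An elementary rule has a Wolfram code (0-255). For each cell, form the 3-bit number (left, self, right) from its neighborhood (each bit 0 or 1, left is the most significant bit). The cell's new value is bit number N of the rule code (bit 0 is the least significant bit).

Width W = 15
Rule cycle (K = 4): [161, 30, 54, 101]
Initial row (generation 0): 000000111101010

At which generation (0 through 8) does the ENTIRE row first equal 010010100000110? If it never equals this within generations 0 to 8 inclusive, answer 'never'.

Answer: never

Derivation:
Gen 0: 000000111101010
Gen 1 (rule 161): 111110011010100
Gen 2 (rule 30): 100001110010110
Gen 3 (rule 54): 110010001111001
Gen 4 (rule 101): 010010100001001
Gen 5 (rule 161): 000001001100000
Gen 6 (rule 30): 000011111010000
Gen 7 (rule 54): 000100000111000
Gen 8 (rule 101): 110101110001011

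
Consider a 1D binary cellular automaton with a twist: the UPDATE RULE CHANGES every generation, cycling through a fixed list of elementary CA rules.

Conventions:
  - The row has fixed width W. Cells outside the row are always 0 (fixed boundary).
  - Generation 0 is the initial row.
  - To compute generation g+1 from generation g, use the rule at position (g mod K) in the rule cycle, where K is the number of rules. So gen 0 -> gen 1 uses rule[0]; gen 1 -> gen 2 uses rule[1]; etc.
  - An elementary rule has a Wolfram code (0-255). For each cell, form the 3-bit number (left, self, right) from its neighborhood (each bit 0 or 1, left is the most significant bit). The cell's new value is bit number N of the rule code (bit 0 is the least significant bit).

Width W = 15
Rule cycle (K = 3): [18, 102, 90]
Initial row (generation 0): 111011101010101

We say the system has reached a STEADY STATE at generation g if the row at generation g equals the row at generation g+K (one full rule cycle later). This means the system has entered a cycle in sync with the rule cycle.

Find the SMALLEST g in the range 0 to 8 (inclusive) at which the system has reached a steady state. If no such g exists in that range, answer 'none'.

Answer: 1

Derivation:
Gen 0: 111011101010101
Gen 1 (rule 18): 000000000000000
Gen 2 (rule 102): 000000000000000
Gen 3 (rule 90): 000000000000000
Gen 4 (rule 18): 000000000000000
Gen 5 (rule 102): 000000000000000
Gen 6 (rule 90): 000000000000000
Gen 7 (rule 18): 000000000000000
Gen 8 (rule 102): 000000000000000
Gen 9 (rule 90): 000000000000000
Gen 10 (rule 18): 000000000000000
Gen 11 (rule 102): 000000000000000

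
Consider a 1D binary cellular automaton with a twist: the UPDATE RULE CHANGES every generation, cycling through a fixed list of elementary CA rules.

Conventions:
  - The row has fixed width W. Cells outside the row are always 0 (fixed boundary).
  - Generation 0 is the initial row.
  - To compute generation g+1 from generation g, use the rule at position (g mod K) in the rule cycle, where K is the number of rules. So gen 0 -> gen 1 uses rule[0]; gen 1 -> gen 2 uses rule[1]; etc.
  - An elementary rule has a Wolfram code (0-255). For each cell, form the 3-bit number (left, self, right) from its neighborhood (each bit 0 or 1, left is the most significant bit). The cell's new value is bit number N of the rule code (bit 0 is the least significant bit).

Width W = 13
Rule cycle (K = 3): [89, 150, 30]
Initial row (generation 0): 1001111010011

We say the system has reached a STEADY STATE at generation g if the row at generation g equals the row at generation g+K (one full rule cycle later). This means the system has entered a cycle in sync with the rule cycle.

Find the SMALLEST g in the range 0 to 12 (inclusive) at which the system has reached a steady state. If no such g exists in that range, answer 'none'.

Gen 0: 1001111010011
Gen 1 (rule 89): 0101001001011
Gen 2 (rule 150): 1101111111000
Gen 3 (rule 30): 1001000000100
Gen 4 (rule 89): 0100111110011
Gen 5 (rule 150): 1111011101100
Gen 6 (rule 30): 1000010001010
Gen 7 (rule 89): 0111001100001
Gen 8 (rule 150): 1010110010011
Gen 9 (rule 30): 1010101111110
Gen 10 (rule 89): 0000001000011
Gen 11 (rule 150): 0000011100100
Gen 12 (rule 30): 0000110011110
Gen 13 (rule 89): 1110111010011
Gen 14 (rule 150): 0100010011100
Gen 15 (rule 30): 1110111110010

Answer: none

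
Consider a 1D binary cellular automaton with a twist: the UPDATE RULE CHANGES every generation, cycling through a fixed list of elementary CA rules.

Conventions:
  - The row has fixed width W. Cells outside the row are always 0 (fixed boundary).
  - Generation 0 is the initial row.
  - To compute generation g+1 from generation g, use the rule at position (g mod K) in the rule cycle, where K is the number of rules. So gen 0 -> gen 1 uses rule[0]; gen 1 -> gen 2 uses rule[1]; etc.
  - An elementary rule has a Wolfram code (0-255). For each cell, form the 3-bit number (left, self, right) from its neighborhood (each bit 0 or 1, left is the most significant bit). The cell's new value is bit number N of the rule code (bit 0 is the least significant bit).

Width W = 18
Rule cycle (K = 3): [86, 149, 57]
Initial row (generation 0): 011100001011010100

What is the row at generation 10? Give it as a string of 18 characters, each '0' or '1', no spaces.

Answer: 111111110100100110

Derivation:
Gen 0: 011100001011010100
Gen 1 (rule 86): 100110011001010110
Gen 2 (rule 149): 110001000101010001
Gen 3 (rule 57): 101100110010101100
Gen 4 (rule 86): 100111011110100110
Gen 5 (rule 149): 110010001100110001
Gen 6 (rule 57): 101001101010101100
Gen 7 (rule 86): 101110101010100110
Gen 8 (rule 149): 100100101010110001
Gen 9 (rule 57): 010010010101101100
Gen 10 (rule 86): 111111110100100110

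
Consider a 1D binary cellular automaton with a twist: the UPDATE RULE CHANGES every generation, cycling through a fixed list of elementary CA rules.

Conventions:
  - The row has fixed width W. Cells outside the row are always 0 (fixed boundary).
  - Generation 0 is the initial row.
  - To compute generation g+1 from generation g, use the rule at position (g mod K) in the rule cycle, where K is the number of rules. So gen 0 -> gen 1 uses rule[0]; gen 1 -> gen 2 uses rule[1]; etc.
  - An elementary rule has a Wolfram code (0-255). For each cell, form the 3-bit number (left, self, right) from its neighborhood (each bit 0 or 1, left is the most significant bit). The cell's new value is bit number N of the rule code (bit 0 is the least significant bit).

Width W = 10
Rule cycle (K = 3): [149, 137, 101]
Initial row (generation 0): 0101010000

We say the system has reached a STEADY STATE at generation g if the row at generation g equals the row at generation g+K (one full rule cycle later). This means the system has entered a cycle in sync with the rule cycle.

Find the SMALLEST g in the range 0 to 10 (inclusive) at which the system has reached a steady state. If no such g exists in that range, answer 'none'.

Answer: 10

Derivation:
Gen 0: 0101010000
Gen 1 (rule 149): 0101011111
Gen 2 (rule 137): 0000011110
Gen 3 (rule 101): 1111000010
Gen 4 (rule 149): 0110111011
Gen 5 (rule 137): 0100110010
Gen 6 (rule 101): 0100010010
Gen 7 (rule 149): 0111011011
Gen 8 (rule 137): 0110010010
Gen 9 (rule 101): 0010010010
Gen 10 (rule 149): 1011011011
Gen 11 (rule 137): 0010010010
Gen 12 (rule 101): 1010010010
Gen 13 (rule 149): 1011011011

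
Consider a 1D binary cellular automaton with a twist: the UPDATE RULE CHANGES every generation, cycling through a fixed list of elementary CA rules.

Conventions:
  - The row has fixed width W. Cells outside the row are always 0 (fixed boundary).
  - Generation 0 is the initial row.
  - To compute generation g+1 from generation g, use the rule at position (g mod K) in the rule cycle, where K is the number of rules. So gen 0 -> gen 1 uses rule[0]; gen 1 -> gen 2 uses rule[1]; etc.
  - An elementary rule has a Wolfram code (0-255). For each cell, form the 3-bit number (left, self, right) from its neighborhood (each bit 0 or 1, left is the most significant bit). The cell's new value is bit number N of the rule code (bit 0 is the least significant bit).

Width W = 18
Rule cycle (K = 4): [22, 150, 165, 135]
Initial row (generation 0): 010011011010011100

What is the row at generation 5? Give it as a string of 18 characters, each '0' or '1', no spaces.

Gen 0: 010011011010011100
Gen 1 (rule 22): 111100000011100010
Gen 2 (rule 150): 011010000101010111
Gen 3 (rule 165): 000110110111111010
Gen 4 (rule 135): 111000000011110010
Gen 5 (rule 22): 000100000100001111

Answer: 000100000100001111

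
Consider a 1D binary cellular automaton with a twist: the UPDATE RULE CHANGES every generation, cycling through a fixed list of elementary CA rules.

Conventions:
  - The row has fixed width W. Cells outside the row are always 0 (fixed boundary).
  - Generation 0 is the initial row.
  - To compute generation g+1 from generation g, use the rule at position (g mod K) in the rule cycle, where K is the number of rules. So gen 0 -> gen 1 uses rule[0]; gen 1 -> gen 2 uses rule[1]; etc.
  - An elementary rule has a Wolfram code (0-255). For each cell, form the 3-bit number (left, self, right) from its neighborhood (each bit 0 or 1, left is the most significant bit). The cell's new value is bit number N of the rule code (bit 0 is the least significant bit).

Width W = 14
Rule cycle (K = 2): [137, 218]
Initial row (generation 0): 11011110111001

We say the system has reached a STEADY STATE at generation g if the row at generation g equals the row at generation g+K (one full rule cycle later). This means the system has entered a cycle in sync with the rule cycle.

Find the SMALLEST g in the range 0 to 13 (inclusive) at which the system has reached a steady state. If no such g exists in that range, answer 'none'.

Gen 0: 11011110111001
Gen 1 (rule 137): 10011100110000
Gen 2 (rule 218): 01111111111000
Gen 3 (rule 137): 01111111110011
Gen 4 (rule 218): 11111111111111
Gen 5 (rule 137): 11111111111110
Gen 6 (rule 218): 11111111111111
Gen 7 (rule 137): 11111111111110
Gen 8 (rule 218): 11111111111111
Gen 9 (rule 137): 11111111111110
Gen 10 (rule 218): 11111111111111
Gen 11 (rule 137): 11111111111110
Gen 12 (rule 218): 11111111111111
Gen 13 (rule 137): 11111111111110
Gen 14 (rule 218): 11111111111111
Gen 15 (rule 137): 11111111111110

Answer: 4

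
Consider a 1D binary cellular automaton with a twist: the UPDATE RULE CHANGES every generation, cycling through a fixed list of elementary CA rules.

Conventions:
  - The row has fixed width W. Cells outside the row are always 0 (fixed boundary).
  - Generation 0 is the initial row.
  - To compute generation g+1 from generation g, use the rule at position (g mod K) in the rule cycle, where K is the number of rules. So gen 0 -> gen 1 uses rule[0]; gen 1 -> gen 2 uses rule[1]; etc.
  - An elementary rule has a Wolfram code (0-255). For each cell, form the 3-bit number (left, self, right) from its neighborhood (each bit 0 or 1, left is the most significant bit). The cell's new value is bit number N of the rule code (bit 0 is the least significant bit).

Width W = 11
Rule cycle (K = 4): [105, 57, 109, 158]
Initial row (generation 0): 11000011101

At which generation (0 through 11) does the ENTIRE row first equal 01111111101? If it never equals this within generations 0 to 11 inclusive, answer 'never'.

Answer: 11

Derivation:
Gen 0: 11000011101
Gen 1 (rule 105): 11011010110
Gen 2 (rule 57): 10110101101
Gen 3 (rule 109): 11111111111
Gen 4 (rule 158): 11111111110
Gen 5 (rule 105): 10000000010
Gen 6 (rule 57): 01111111001
Gen 7 (rule 109): 01000001001
Gen 8 (rule 158): 11100011111
Gen 9 (rule 105): 10101010001
Gen 10 (rule 57): 01010101100
Gen 11 (rule 109): 01111111101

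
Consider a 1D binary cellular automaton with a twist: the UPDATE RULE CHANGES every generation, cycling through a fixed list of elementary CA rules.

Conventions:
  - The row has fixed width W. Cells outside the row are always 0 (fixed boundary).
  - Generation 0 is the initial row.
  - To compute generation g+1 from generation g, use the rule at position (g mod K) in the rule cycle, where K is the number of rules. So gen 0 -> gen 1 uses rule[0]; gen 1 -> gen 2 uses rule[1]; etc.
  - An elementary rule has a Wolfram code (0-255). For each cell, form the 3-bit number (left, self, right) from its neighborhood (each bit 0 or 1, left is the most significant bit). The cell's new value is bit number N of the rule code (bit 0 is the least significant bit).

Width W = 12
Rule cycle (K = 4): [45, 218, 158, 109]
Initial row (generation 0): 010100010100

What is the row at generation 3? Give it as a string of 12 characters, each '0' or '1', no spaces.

Gen 0: 010100010100
Gen 1 (rule 45): 011101011101
Gen 2 (rule 218): 111100011100
Gen 3 (rule 158): 111010111010

Answer: 111010111010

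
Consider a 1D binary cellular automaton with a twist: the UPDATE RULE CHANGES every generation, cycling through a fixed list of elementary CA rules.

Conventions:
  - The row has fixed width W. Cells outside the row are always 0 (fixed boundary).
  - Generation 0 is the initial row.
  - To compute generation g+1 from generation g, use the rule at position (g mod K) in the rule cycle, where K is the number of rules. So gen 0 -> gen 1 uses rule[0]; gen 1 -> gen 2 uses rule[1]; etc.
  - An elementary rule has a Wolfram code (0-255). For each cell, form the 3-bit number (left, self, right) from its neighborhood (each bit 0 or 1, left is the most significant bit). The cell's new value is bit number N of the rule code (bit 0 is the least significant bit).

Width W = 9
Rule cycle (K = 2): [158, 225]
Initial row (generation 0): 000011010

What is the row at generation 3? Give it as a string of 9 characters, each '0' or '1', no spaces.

Answer: 101111011

Derivation:
Gen 0: 000011010
Gen 1 (rule 158): 000110011
Gen 2 (rule 225): 110010001
Gen 3 (rule 158): 101111011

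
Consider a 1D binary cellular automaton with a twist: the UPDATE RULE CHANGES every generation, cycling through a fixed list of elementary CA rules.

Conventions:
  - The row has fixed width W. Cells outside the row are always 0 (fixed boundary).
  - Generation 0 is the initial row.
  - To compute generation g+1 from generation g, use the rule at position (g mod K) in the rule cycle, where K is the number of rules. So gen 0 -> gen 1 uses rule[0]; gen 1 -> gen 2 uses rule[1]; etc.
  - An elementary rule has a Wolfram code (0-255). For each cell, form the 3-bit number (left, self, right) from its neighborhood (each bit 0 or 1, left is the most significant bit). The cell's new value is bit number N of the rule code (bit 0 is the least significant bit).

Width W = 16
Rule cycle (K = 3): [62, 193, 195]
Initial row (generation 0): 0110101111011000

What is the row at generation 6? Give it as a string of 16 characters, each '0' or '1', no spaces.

Gen 0: 0110101111011000
Gen 1 (rule 62): 1101111000110100
Gen 2 (rule 193): 0100111010010001
Gen 3 (rule 195): 1001011000100110
Gen 4 (rule 62): 1111110101111101
Gen 5 (rule 193): 0111110000111100
Gen 6 (rule 195): 1011110111011101

Answer: 1011110111011101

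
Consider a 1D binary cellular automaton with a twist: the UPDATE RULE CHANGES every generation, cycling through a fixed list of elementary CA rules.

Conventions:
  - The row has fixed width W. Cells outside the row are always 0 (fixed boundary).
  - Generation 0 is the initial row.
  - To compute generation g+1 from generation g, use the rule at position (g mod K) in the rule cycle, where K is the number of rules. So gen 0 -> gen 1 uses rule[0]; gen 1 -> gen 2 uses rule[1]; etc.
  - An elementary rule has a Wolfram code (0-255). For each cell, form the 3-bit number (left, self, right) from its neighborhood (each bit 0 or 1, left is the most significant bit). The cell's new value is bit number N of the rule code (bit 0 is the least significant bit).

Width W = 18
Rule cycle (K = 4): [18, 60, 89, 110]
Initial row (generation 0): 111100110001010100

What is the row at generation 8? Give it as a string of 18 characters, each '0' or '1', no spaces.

Gen 0: 111100110001010100
Gen 1 (rule 18): 000011001010000010
Gen 2 (rule 60): 000010101111000011
Gen 3 (rule 89): 111000001001111011
Gen 4 (rule 110): 101000011011001111
Gen 5 (rule 18): 000100100000110000
Gen 6 (rule 60): 000110110000101000
Gen 7 (rule 89): 110110111110000111
Gen 8 (rule 110): 111111100010001101

Answer: 111111100010001101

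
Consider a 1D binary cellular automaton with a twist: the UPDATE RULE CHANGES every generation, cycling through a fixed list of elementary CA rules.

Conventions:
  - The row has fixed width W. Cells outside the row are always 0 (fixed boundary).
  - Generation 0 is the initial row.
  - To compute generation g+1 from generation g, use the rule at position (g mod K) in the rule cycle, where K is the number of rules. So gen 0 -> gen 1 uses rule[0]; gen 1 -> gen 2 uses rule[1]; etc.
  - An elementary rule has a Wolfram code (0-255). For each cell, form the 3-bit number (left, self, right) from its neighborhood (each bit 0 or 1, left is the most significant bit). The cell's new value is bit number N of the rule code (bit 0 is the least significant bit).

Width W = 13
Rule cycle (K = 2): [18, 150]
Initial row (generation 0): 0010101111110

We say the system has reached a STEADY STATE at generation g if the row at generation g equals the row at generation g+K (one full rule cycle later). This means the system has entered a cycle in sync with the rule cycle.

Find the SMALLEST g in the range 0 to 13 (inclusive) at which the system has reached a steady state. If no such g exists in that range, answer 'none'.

Answer: 7

Derivation:
Gen 0: 0010101111110
Gen 1 (rule 18): 0100000000001
Gen 2 (rule 150): 1110000000011
Gen 3 (rule 18): 0001000000100
Gen 4 (rule 150): 0011100001110
Gen 5 (rule 18): 0100010010001
Gen 6 (rule 150): 1110111111011
Gen 7 (rule 18): 0000000000000
Gen 8 (rule 150): 0000000000000
Gen 9 (rule 18): 0000000000000
Gen 10 (rule 150): 0000000000000
Gen 11 (rule 18): 0000000000000
Gen 12 (rule 150): 0000000000000
Gen 13 (rule 18): 0000000000000
Gen 14 (rule 150): 0000000000000
Gen 15 (rule 18): 0000000000000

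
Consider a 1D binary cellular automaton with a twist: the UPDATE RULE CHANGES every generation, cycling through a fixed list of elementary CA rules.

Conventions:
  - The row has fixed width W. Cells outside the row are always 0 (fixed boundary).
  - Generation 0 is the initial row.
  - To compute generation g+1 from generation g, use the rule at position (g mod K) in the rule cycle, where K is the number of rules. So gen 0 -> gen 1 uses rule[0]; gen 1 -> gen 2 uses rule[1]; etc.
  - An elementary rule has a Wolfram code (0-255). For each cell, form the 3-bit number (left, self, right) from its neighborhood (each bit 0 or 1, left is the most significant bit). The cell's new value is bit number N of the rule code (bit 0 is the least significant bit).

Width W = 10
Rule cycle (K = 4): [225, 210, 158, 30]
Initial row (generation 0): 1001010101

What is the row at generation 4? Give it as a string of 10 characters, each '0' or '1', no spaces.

Answer: 0110010110

Derivation:
Gen 0: 1001010101
Gen 1 (rule 225): 0000101010
Gen 2 (rule 210): 0001000001
Gen 3 (rule 158): 0011100011
Gen 4 (rule 30): 0110010110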